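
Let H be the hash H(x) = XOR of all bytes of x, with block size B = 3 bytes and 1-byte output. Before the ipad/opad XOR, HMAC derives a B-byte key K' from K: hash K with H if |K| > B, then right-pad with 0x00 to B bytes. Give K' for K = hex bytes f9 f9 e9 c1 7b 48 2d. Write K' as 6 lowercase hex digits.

|K| = 7 > B = 3, so first hash the key.
H(K): XOR f9⊕f9⊕e9⊕c1⊕7b⊕48⊕2d = 36.
Zero-pad H(K) = 36 to 3 bytes: K' = 36 00 00.

360000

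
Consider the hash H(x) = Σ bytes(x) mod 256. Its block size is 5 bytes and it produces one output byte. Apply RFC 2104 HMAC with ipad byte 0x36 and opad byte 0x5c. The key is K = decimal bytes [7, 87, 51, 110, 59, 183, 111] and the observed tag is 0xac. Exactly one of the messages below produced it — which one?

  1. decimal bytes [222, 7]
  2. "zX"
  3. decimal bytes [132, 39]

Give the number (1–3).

Key decimal bytes [7, 87, 51, 110, 59, 183, 111] = 07 57 33 6e 3b b7 6f is 7 bytes > B = 5, so hash it first: H(key) = 60, then zero-pad to 5 bytes: K' = 60 00 00 00 00.
K' ⊕ ipad = 56 36 36 36 36; K' ⊕ opad = 3c 5c 5c 5c 5c.
m1: inner = H(56 36 36 36 36 de 07) = 13; tag = H(3c 5c 5c 5c 5c 13) = bf
m2: inner = H(56 36 36 36 36 7a 58) = 00; tag = H(3c 5c 5c 5c 5c 00) = ac ← matches
m3: inner = H(56 36 36 36 36 84 27) = d9; tag = H(3c 5c 5c 5c 5c d9) = 85

2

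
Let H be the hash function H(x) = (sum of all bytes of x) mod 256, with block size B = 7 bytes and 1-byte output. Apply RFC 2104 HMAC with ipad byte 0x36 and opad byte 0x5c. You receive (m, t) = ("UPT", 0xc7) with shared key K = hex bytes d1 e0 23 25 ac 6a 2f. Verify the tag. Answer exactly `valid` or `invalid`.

Key hex bytes d1 e0 23 25 ac 6a 2f is exactly B = 7 bytes: K' = d1 e0 23 25 ac 6a 2f.
K' ⊕ ipad = e7 d6 15 13 9a 5c 19; K' ⊕ opad = 8d bc 7f 79 f0 36 73.
Inner hash: sum = 231+214+21+19+154+92+25+85+80+84 = 1005; mod 256 = 237 → ed.
Outer hash (recomputed tag): sum = 141+188+127+121+240+54+115+237 = 1223; mod 256 = 199 → c7.
Recomputed tag = c7; claimed = c7 → match.

valid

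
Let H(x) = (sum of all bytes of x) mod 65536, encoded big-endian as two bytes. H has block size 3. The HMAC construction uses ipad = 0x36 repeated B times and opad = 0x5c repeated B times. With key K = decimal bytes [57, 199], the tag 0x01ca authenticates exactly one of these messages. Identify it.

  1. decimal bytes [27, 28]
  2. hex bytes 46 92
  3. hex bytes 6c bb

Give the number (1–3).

Key decimal bytes [57, 199] = 39 c7 is 2 bytes ≤ B = 3; zero-pad to 3 bytes: K' = 39 c7 00.
K' ⊕ ipad = 0f f1 36; K' ⊕ opad = 65 9b 5c.
m1: inner = H(0f f1 36 1b 1c) = 01 6d; tag = H(65 9b 5c 01 6d) = 01ca ← matches
m2: inner = H(0f f1 36 46 92) = 02 0e; tag = H(65 9b 5c 02 0e) = 016c
m3: inner = H(0f f1 36 6c bb) = 02 5d; tag = H(65 9b 5c 02 5d) = 01bb

1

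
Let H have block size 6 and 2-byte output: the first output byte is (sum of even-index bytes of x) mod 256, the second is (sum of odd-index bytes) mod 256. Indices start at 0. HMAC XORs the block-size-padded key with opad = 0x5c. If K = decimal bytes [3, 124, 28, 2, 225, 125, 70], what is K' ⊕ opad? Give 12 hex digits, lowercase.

1aa75c5c5c5c

Key decimal bytes [3, 124, 28, 2, 225, 125, 70] = 03 7c 1c 02 e1 7d 46 is 7 bytes > B = 6, so hash it first: H(key) = 46 fb, then zero-pad to 6 bytes: K' = 46 fb 00 00 00 00.
XOR each byte with 0x5c: 46⊕5c=1a, fb⊕5c=a7, 00⊕5c=5c, 00⊕5c=5c, 00⊕5c=5c, 00⊕5c=5c.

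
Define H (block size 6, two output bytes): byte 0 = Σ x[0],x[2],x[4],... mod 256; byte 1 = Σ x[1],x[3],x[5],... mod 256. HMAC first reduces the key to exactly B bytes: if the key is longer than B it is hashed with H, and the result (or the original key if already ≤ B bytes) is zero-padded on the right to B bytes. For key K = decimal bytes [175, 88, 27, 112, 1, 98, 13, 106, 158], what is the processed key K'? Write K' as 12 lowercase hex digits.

769400000000

|K| = 9 > B = 6, so first hash the key.
H(K): even-index sum = 374 mod 256 = 118; odd-index sum = 404 mod 256 = 148 → 76 94.
Zero-pad H(K) = 76 94 to 6 bytes: K' = 76 94 00 00 00 00.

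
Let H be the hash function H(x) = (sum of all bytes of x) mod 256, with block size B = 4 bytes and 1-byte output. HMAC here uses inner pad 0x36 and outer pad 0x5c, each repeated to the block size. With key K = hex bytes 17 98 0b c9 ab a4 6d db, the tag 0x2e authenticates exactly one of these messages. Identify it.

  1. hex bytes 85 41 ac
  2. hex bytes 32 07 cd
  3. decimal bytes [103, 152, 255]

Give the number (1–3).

Key hex bytes 17 98 0b c9 ab a4 6d db is 8 bytes > B = 4, so hash it first: H(key) = 1a, then zero-pad to 4 bytes: K' = 1a 00 00 00.
K' ⊕ ipad = 2c 36 36 36; K' ⊕ opad = 46 5c 5c 5c.
m1: inner = H(2c 36 36 36 85 41 ac) = 40; tag = H(46 5c 5c 5c 40) = 9a
m2: inner = H(2c 36 36 36 32 07 cd) = d4; tag = H(46 5c 5c 5c d4) = 2e ← matches
m3: inner = H(2c 36 36 36 67 98 ff) = cc; tag = H(46 5c 5c 5c cc) = 26

2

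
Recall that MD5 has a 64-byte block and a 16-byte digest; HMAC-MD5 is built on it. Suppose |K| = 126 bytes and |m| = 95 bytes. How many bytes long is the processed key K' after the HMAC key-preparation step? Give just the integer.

64

Key is 126 > 64 bytes, so it is hashed to 16 bytes then zero-padded to 64: |K'| = 64.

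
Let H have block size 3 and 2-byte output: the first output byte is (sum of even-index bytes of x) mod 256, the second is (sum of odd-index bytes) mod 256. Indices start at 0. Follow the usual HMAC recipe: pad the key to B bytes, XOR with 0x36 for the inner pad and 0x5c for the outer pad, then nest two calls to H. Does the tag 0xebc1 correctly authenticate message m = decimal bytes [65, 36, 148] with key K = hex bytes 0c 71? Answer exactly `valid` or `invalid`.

invalid

Key hex bytes 0c 71 is 2 bytes ≤ B = 3; zero-pad to 3 bytes: K' = 0c 71 00.
K' ⊕ ipad = 3a 47 36; K' ⊕ opad = 50 2d 5c.
Inner hash: even-index sum = 148 mod 256 = 148; odd-index sum = 284 mod 256 = 28 → 94 1c.
Outer hash (recomputed tag): even-index sum = 200 mod 256 = 200; odd-index sum = 193 mod 256 = 193 → c8 c1.
Recomputed tag = c8c1; claimed = ebc1 → mismatch.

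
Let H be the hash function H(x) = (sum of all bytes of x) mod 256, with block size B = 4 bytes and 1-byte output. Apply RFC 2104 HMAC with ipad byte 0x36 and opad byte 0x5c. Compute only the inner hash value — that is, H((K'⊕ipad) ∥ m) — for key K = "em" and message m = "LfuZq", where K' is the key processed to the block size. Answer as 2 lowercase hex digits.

Key "em" = 65 6d is 2 bytes ≤ B = 4; zero-pad to 4 bytes: K' = 65 6d 00 00.
K' ⊕ ipad = 53 5b 36 36.
Inner input = 53 5b 36 36 ∥ 4c 66 75 5a 71.
Inner hash: sum = 83+91+54+54+76+102+117+90+113 = 780; mod 256 = 12 → 0c.

0c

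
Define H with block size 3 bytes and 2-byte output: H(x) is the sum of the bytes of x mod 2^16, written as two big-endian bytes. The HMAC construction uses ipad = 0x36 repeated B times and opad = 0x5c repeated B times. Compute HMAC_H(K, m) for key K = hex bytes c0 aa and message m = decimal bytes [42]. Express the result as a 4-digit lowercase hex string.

02e1

Key hex bytes c0 aa is 2 bytes ≤ B = 3; zero-pad to 3 bytes: K' = c0 aa 00.
K' ⊕ ipad = f6 9c 36.  K' ⊕ opad = 9c f6 5c.
Inner input = (K'⊕ipad) ∥ m = f6 9c 36 ∥ 2a.
Inner hash: sum = 246+156+54+42 = 498 → 01 f2.
Outer input = (K'⊕opad) ∥ inner = 9c f6 5c ∥ 01 f2.
Outer hash (tag): sum = 156+246+92+1+242 = 737 → 02 e1.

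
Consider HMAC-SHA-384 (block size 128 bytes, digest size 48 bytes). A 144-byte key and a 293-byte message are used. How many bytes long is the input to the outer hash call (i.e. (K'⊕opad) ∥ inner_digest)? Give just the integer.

176

Key is 144 > 128 bytes, so it is hashed to 48 bytes then zero-padded to 128: |K'| = 128.
Outer input = (K'⊕opad) ∥ H(inner) → 128 + 48 = 176 bytes.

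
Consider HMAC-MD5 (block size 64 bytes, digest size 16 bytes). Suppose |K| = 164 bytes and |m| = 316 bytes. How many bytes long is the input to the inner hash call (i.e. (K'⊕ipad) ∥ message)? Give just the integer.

380

Key is 164 > 64 bytes, so it is hashed to 16 bytes then zero-padded to 64: |K'| = 64.
Inner input = (K'⊕ipad) ∥ m → 64 + 316 = 380 bytes.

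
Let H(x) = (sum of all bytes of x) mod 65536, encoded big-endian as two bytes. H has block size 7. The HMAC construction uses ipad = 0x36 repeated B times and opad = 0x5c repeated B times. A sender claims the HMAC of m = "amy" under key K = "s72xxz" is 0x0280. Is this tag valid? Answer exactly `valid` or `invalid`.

invalid

Key "s72xxz" = 73 37 32 78 78 7a is 6 bytes ≤ B = 7; zero-pad to 7 bytes: K' = 73 37 32 78 78 7a 00.
K' ⊕ ipad = 45 01 04 4e 4e 4c 36; K' ⊕ opad = 2f 6b 6e 24 24 26 5c.
Inner hash: sum = 69+1+4+78+78+76+54+97+109+121 = 687 → 02 af.
Outer hash (recomputed tag): sum = 47+107+110+36+36+38+92+2+175 = 643 → 02 83.
Recomputed tag = 0283; claimed = 0280 → mismatch.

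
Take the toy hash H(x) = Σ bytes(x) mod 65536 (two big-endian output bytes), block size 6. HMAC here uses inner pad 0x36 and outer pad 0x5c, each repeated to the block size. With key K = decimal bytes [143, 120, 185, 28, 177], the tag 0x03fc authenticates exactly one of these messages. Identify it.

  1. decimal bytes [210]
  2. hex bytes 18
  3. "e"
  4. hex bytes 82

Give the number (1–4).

2

Key decimal bytes [143, 120, 185, 28, 177] = 8f 78 b9 1c b1 is 5 bytes ≤ B = 6; zero-pad to 6 bytes: K' = 8f 78 b9 1c b1 00.
K' ⊕ ipad = b9 4e 8f 2a 87 36; K' ⊕ opad = d3 24 e5 40 ed 5c.
m1: inner = H(b9 4e 8f 2a 87 36 d2) = 03 4f; tag = H(d3 24 e5 40 ed 5c 03 4f) = 03b7
m2: inner = H(b9 4e 8f 2a 87 36 18) = 02 95; tag = H(d3 24 e5 40 ed 5c 02 95) = 03fc ← matches
m3: inner = H(b9 4e 8f 2a 87 36 65) = 02 e2; tag = H(d3 24 e5 40 ed 5c 02 e2) = 0449
m4: inner = H(b9 4e 8f 2a 87 36 82) = 02 ff; tag = H(d3 24 e5 40 ed 5c 02 ff) = 0466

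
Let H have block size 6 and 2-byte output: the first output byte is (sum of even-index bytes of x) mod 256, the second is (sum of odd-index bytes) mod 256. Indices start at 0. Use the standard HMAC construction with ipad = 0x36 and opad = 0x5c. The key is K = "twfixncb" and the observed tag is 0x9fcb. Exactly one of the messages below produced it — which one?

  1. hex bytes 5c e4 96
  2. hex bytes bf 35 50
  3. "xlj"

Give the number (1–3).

2

Key "twfixncb" = 74 77 66 69 78 6e 63 62 is 8 bytes > B = 6, so hash it first: H(key) = b5 b0, then zero-pad to 6 bytes: K' = b5 b0 00 00 00 00.
K' ⊕ ipad = 83 86 36 36 36 36; K' ⊕ opad = e9 ec 5c 5c 5c 5c.
m1: inner = H(83 86 36 36 36 36 5c e4 96) = e1 d6; tag = H(e9 ec 5c 5c 5c 5c e1 d6) = 827a
m2: inner = H(83 86 36 36 36 36 bf 35 50) = fe 27; tag = H(e9 ec 5c 5c 5c 5c fe 27) = 9fcb ← matches
m3: inner = H(83 86 36 36 36 36 78 6c 6a) = d1 5e; tag = H(e9 ec 5c 5c 5c 5c d1 5e) = 7202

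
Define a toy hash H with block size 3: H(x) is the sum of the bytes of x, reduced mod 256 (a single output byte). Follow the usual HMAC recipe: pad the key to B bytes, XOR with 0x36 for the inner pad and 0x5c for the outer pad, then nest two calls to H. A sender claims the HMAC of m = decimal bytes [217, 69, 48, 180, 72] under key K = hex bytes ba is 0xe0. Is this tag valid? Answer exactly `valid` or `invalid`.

Key hex bytes ba is 1 byte ≤ B = 3; zero-pad to 3 bytes: K' = ba 00 00.
K' ⊕ ipad = 8c 36 36; K' ⊕ opad = e6 5c 5c.
Inner hash: sum = 140+54+54+217+69+48+180+72 = 834; mod 256 = 66 → 42.
Outer hash (recomputed tag): sum = 230+92+92+66 = 480; mod 256 = 224 → e0.
Recomputed tag = e0; claimed = e0 → match.

valid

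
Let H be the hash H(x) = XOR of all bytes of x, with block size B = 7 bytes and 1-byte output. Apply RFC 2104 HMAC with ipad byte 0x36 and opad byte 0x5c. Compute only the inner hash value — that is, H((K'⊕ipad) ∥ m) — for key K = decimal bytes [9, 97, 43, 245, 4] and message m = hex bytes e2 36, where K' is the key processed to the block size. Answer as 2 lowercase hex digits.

50

Key decimal bytes [9, 97, 43, 245, 4] = 09 61 2b f5 04 is 5 bytes ≤ B = 7; zero-pad to 7 bytes: K' = 09 61 2b f5 04 00 00.
K' ⊕ ipad = 3f 57 1d c3 32 36 36.
Inner input = 3f 57 1d c3 32 36 36 ∥ e2 36.
Inner hash: XOR 3f⊕57⊕1d⊕c3⊕32⊕36⊕36⊕e2⊕36 = 50.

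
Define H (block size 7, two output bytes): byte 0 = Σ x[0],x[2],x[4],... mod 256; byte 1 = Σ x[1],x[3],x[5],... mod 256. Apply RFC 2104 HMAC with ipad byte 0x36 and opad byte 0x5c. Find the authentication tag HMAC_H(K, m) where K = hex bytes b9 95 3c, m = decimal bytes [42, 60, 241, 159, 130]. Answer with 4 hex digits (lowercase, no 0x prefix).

Key hex bytes b9 95 3c is 3 bytes ≤ B = 7; zero-pad to 7 bytes: K' = b9 95 3c 00 00 00 00.
K' ⊕ ipad = 8f a3 0a 36 36 36 36.  K' ⊕ opad = e5 c9 60 5c 5c 5c 5c.
Inner input = (K'⊕ipad) ∥ m = 8f a3 0a 36 36 36 36 ∥ 2a 3c f1 9f 82.
Inner hash: even-index sum = 480 mod 256 = 224; odd-index sum = 684 mod 256 = 172 → e0 ac.
Outer input = (K'⊕opad) ∥ inner = e5 c9 60 5c 5c 5c 5c ∥ e0 ac.
Outer hash (tag): even-index sum = 681 mod 256 = 169; odd-index sum = 609 mod 256 = 97 → a9 61.

a961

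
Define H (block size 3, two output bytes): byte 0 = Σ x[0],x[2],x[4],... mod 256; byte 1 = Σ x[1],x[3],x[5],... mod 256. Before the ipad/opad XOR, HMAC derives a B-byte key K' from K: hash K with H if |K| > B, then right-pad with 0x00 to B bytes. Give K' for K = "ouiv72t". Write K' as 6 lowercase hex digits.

831d00

|K| = 7 > B = 3, so first hash the key.
H(K): even-index sum = 387 mod 256 = 131; odd-index sum = 285 mod 256 = 29 → 83 1d.
Zero-pad H(K) = 83 1d to 3 bytes: K' = 83 1d 00.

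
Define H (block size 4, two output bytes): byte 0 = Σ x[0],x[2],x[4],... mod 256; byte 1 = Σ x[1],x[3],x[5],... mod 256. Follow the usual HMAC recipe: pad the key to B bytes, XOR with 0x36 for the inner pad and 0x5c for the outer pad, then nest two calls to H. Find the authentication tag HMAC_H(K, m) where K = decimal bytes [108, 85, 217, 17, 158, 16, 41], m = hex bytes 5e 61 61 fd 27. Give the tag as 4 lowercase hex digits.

025a

Key decimal bytes [108, 85, 217, 17, 158, 16, 41] = 6c 55 d9 11 9e 10 29 is 7 bytes > B = 4, so hash it first: H(key) = 0c 76, then zero-pad to 4 bytes: K' = 0c 76 00 00.
K' ⊕ ipad = 3a 40 36 36.  K' ⊕ opad = 50 2a 5c 5c.
Inner input = (K'⊕ipad) ∥ m = 3a 40 36 36 ∥ 5e 61 61 fd 27.
Inner hash: even-index sum = 342 mod 256 = 86; odd-index sum = 468 mod 256 = 212 → 56 d4.
Outer input = (K'⊕opad) ∥ inner = 50 2a 5c 5c ∥ 56 d4.
Outer hash (tag): even-index sum = 258 mod 256 = 2; odd-index sum = 346 mod 256 = 90 → 02 5a.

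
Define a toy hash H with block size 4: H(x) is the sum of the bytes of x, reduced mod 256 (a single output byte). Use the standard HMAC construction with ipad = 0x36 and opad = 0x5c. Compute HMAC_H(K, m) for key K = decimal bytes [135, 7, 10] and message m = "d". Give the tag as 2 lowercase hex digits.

a0

Key decimal bytes [135, 7, 10] = 87 07 0a is 3 bytes ≤ B = 4; zero-pad to 4 bytes: K' = 87 07 0a 00.
K' ⊕ ipad = b1 31 3c 36.  K' ⊕ opad = db 5b 56 5c.
Inner input = (K'⊕ipad) ∥ m = b1 31 3c 36 ∥ 64.
Inner hash: sum = 177+49+60+54+100 = 440; mod 256 = 184 → b8.
Outer input = (K'⊕opad) ∥ inner = db 5b 56 5c ∥ b8.
Outer hash (tag): sum = 219+91+86+92+184 = 672; mod 256 = 160 → a0.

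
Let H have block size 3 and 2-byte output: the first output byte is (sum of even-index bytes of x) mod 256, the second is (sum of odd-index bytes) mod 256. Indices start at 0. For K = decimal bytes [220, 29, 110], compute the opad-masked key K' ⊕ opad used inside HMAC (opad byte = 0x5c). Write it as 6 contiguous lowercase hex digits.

804132

Key decimal bytes [220, 29, 110] = dc 1d 6e is exactly B = 3 bytes: K' = dc 1d 6e.
XOR each byte with 0x5c: dc⊕5c=80, 1d⊕5c=41, 6e⊕5c=32.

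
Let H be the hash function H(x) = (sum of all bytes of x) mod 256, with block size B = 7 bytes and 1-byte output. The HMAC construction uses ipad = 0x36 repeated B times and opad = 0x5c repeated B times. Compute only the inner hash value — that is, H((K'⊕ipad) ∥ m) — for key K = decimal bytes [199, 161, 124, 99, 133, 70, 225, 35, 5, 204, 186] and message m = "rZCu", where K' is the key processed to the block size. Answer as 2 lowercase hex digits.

5f

Key decimal bytes [199, 161, 124, 99, 133, 70, 225, 35, 5, 204, 186] = c7 a1 7c 63 85 46 e1 23 05 cc ba is 11 bytes > B = 7, so hash it first: H(key) = a1, then zero-pad to 7 bytes: K' = a1 00 00 00 00 00 00.
K' ⊕ ipad = 97 36 36 36 36 36 36.
Inner input = 97 36 36 36 36 36 36 ∥ 72 5a 43 75.
Inner hash: sum = 151+54+54+54+54+54+54+114+90+67+117 = 863; mod 256 = 95 → 5f.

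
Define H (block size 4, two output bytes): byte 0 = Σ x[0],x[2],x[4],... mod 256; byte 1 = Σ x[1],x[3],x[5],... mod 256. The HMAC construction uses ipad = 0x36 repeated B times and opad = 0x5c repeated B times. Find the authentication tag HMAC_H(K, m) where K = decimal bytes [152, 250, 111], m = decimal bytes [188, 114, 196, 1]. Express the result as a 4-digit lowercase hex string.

7e77

Key decimal bytes [152, 250, 111] = 98 fa 6f is 3 bytes ≤ B = 4; zero-pad to 4 bytes: K' = 98 fa 6f 00.
K' ⊕ ipad = ae cc 59 36.  K' ⊕ opad = c4 a6 33 5c.
Inner input = (K'⊕ipad) ∥ m = ae cc 59 36 ∥ bc 72 c4 01.
Inner hash: even-index sum = 647 mod 256 = 135; odd-index sum = 373 mod 256 = 117 → 87 75.
Outer input = (K'⊕opad) ∥ inner = c4 a6 33 5c ∥ 87 75.
Outer hash (tag): even-index sum = 382 mod 256 = 126; odd-index sum = 375 mod 256 = 119 → 7e 77.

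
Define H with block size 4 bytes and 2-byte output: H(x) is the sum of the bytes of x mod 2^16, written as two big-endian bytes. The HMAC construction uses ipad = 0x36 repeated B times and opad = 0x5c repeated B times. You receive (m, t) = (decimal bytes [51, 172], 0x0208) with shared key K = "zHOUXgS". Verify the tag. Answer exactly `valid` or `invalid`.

valid

Key "zHOUXgS" = 7a 48 4f 55 58 67 53 is 7 bytes > B = 4, so hash it first: H(key) = 02 78, then zero-pad to 4 bytes: K' = 02 78 00 00.
K' ⊕ ipad = 34 4e 36 36; K' ⊕ opad = 5e 24 5c 5c.
Inner hash: sum = 52+78+54+54+51+172 = 461 → 01 cd.
Outer hash (recomputed tag): sum = 94+36+92+92+1+205 = 520 → 02 08.
Recomputed tag = 0208; claimed = 0208 → match.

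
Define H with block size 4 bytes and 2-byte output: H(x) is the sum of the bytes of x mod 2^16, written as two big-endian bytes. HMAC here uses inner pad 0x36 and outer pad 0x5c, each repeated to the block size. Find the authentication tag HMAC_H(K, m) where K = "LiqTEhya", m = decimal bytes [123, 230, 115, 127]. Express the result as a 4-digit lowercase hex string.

Key "LiqTEhya" = 4c 69 71 54 45 68 79 61 is 8 bytes > B = 4, so hash it first: H(key) = 03 01, then zero-pad to 4 bytes: K' = 03 01 00 00.
K' ⊕ ipad = 35 37 36 36.  K' ⊕ opad = 5f 5d 5c 5c.
Inner input = (K'⊕ipad) ∥ m = 35 37 36 36 ∥ 7b e6 73 7f.
Inner hash: sum = 53+55+54+54+123+230+115+127 = 811 → 03 2b.
Outer input = (K'⊕opad) ∥ inner = 5f 5d 5c 5c ∥ 03 2b.
Outer hash (tag): sum = 95+93+92+92+3+43 = 418 → 01 a2.

01a2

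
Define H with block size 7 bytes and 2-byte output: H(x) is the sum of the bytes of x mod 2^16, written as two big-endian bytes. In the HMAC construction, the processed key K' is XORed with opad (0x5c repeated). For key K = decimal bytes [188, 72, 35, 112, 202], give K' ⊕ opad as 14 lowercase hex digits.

e0147f2c965c5c

Key decimal bytes [188, 72, 35, 112, 202] = bc 48 23 70 ca is 5 bytes ≤ B = 7; zero-pad to 7 bytes: K' = bc 48 23 70 ca 00 00.
XOR each byte with 0x5c: bc⊕5c=e0, 48⊕5c=14, 23⊕5c=7f, 70⊕5c=2c, ca⊕5c=96, 00⊕5c=5c, 00⊕5c=5c.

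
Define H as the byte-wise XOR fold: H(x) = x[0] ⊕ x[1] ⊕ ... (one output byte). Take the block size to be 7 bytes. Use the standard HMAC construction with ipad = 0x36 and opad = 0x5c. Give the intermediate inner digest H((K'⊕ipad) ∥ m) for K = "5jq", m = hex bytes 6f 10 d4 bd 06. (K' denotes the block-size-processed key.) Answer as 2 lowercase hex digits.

Key "5jq" = 35 6a 71 is 3 bytes ≤ B = 7; zero-pad to 7 bytes: K' = 35 6a 71 00 00 00 00.
K' ⊕ ipad = 03 5c 47 36 36 36 36.
Inner input = 03 5c 47 36 36 36 36 ∥ 6f 10 d4 bd 06.
Inner hash: XOR 03⊕5c⊕47⊕36⊕36⊕36⊕36⊕6f⊕10⊕d4⊕bd⊕06 = 08.

08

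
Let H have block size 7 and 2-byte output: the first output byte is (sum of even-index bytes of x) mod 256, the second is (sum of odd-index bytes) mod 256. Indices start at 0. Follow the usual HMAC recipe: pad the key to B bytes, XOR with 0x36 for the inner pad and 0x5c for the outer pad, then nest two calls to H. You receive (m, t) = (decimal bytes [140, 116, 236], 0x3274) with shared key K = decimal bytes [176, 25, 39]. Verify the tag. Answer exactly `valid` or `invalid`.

Key decimal bytes [176, 25, 39] = b0 19 27 is 3 bytes ≤ B = 7; zero-pad to 7 bytes: K' = b0 19 27 00 00 00 00.
K' ⊕ ipad = 86 2f 11 36 36 36 36; K' ⊕ opad = ec 45 7b 5c 5c 5c 5c.
Inner hash: even-index sum = 375 mod 256 = 119; odd-index sum = 531 mod 256 = 19 → 77 13.
Outer hash (recomputed tag): even-index sum = 562 mod 256 = 50; odd-index sum = 372 mod 256 = 116 → 32 74.
Recomputed tag = 3274; claimed = 3274 → match.

valid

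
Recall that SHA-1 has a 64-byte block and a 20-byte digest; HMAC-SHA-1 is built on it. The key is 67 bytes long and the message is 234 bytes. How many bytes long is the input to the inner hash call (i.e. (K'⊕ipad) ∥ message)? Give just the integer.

Key is 67 > 64 bytes, so it is hashed to 20 bytes then zero-padded to 64: |K'| = 64.
Inner input = (K'⊕ipad) ∥ m → 64 + 234 = 298 bytes.

298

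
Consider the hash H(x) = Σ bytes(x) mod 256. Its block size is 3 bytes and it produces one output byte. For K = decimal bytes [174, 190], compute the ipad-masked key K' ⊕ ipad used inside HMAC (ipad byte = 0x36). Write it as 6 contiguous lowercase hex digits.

Key decimal bytes [174, 190] = ae be is 2 bytes ≤ B = 3; zero-pad to 3 bytes: K' = ae be 00.
XOR each byte with 0x36: ae⊕36=98, be⊕36=88, 00⊕36=36.

988836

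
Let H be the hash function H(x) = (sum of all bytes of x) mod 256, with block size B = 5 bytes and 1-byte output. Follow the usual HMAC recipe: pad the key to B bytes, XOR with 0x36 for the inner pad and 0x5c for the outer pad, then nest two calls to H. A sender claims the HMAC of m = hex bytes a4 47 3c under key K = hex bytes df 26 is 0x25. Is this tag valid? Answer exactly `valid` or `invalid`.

Key hex bytes df 26 is 2 bytes ≤ B = 5; zero-pad to 5 bytes: K' = df 26 00 00 00.
K' ⊕ ipad = e9 10 36 36 36; K' ⊕ opad = 83 7a 5c 5c 5c.
Inner hash: sum = 233+16+54+54+54+164+71+60 = 706; mod 256 = 194 → c2.
Outer hash (recomputed tag): sum = 131+122+92+92+92+194 = 723; mod 256 = 211 → d3.
Recomputed tag = d3; claimed = 25 → mismatch.

invalid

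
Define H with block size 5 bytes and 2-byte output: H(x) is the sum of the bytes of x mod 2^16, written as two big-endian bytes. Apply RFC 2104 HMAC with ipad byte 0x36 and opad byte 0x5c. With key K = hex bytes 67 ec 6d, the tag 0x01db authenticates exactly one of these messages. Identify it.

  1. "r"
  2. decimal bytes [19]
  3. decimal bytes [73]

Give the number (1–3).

Key hex bytes 67 ec 6d is 3 bytes ≤ B = 5; zero-pad to 5 bytes: K' = 67 ec 6d 00 00.
K' ⊕ ipad = 51 da 5b 36 36; K' ⊕ opad = 3b b0 31 5c 5c.
m1: inner = H(51 da 5b 36 36 72) = 02 64; tag = H(3b b0 31 5c 5c 02 64) = 023a
m2: inner = H(51 da 5b 36 36 13) = 02 05; tag = H(3b b0 31 5c 5c 02 05) = 01db ← matches
m3: inner = H(51 da 5b 36 36 49) = 02 3b; tag = H(3b b0 31 5c 5c 02 3b) = 0211

2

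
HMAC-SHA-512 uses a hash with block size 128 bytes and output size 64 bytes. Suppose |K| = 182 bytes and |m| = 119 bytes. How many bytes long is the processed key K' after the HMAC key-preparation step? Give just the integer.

128

Key is 182 > 128 bytes, so it is hashed to 64 bytes then zero-padded to 128: |K'| = 128.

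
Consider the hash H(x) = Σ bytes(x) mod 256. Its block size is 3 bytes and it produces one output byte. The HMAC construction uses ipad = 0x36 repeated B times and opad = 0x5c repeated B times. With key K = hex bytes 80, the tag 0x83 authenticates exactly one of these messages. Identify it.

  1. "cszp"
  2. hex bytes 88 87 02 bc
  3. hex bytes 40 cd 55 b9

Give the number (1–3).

Key hex bytes 80 is 1 byte ≤ B = 3; zero-pad to 3 bytes: K' = 80 00 00.
K' ⊕ ipad = b6 36 36; K' ⊕ opad = dc 5c 5c.
m1: inner = H(b6 36 36 63 73 7a 70) = e2; tag = H(dc 5c 5c e2) = 76
m2: inner = H(b6 36 36 88 87 02 bc) = ef; tag = H(dc 5c 5c ef) = 83 ← matches
m3: inner = H(b6 36 36 40 cd 55 b9) = 3d; tag = H(dc 5c 5c 3d) = d1

2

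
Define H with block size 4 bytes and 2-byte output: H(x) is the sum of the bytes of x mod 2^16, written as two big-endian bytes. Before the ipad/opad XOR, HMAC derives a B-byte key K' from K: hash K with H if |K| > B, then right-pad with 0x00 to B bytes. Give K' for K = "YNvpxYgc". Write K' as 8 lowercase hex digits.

|K| = 8 > B = 4, so first hash the key.
H(K): sum = 89+78+118+112+120+89+103+99 = 808 → 03 28.
Zero-pad H(K) = 03 28 to 4 bytes: K' = 03 28 00 00.

03280000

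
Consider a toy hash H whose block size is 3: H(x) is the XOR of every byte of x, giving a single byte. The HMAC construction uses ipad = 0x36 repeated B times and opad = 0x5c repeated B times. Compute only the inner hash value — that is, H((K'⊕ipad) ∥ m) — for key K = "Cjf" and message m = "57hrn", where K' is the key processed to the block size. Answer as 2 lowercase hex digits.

0f

Key "Cjf" = 43 6a 66 is exactly B = 3 bytes: K' = 43 6a 66.
K' ⊕ ipad = 75 5c 50.
Inner input = 75 5c 50 ∥ 35 37 68 72 6e.
Inner hash: XOR 75⊕5c⊕50⊕35⊕37⊕68⊕72⊕6e = 0f.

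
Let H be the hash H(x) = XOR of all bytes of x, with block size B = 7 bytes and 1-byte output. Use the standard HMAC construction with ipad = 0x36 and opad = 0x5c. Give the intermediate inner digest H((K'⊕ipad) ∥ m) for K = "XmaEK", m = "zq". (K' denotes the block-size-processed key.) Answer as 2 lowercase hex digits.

Key "XmaEK" = 58 6d 61 45 4b is 5 bytes ≤ B = 7; zero-pad to 7 bytes: K' = 58 6d 61 45 4b 00 00.
K' ⊕ ipad = 6e 5b 57 73 7d 36 36.
Inner input = 6e 5b 57 73 7d 36 36 ∥ 7a 71.
Inner hash: XOR 6e⊕5b⊕57⊕73⊕7d⊕36⊕36⊕7a⊕71 = 67.

67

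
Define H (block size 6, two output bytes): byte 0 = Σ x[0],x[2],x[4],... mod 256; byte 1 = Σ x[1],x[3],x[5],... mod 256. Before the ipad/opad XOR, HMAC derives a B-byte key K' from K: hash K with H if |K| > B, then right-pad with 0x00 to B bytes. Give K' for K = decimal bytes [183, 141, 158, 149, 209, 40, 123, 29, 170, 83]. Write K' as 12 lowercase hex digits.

|K| = 10 > B = 6, so first hash the key.
H(K): even-index sum = 843 mod 256 = 75; odd-index sum = 442 mod 256 = 186 → 4b ba.
Zero-pad H(K) = 4b ba to 6 bytes: K' = 4b ba 00 00 00 00.

4bba00000000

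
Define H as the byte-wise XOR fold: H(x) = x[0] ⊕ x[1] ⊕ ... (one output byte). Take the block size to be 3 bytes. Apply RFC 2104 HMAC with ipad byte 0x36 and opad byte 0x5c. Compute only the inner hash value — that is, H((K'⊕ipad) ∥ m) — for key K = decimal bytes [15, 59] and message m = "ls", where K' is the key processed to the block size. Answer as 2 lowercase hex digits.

1d

Key decimal bytes [15, 59] = 0f 3b is 2 bytes ≤ B = 3; zero-pad to 3 bytes: K' = 0f 3b 00.
K' ⊕ ipad = 39 0d 36.
Inner input = 39 0d 36 ∥ 6c 73.
Inner hash: XOR 39⊕0d⊕36⊕6c⊕73 = 1d.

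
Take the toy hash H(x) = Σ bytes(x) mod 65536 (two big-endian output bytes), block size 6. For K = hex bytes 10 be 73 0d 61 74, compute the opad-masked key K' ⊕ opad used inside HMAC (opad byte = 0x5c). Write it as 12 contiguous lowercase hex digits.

4ce22f513d28

Key hex bytes 10 be 73 0d 61 74 is exactly B = 6 bytes: K' = 10 be 73 0d 61 74.
XOR each byte with 0x5c: 10⊕5c=4c, be⊕5c=e2, 73⊕5c=2f, 0d⊕5c=51, 61⊕5c=3d, 74⊕5c=28.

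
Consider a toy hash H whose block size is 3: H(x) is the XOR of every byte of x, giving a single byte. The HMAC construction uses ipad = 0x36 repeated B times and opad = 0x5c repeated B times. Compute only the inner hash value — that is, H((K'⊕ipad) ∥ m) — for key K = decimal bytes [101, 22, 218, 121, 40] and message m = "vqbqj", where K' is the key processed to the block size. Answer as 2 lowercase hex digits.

Key decimal bytes [101, 22, 218, 121, 40] = 65 16 da 79 28 is 5 bytes > B = 3, so hash it first: H(key) = f8, then zero-pad to 3 bytes: K' = f8 00 00.
K' ⊕ ipad = ce 36 36.
Inner input = ce 36 36 ∥ 76 71 62 71 6a.
Inner hash: XOR ce⊕36⊕36⊕76⊕71⊕62⊕71⊕6a = b0.

b0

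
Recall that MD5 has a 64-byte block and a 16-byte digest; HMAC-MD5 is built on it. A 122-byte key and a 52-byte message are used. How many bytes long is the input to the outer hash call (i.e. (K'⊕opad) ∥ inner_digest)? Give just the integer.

Key is 122 > 64 bytes, so it is hashed to 16 bytes then zero-padded to 64: |K'| = 64.
Outer input = (K'⊕opad) ∥ H(inner) → 64 + 16 = 80 bytes.

80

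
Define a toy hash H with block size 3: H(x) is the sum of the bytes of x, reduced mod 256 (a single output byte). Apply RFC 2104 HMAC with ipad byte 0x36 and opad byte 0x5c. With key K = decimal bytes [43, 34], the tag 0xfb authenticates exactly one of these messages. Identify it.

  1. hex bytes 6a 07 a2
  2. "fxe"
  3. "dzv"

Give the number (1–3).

Key decimal bytes [43, 34] = 2b 22 is 2 bytes ≤ B = 3; zero-pad to 3 bytes: K' = 2b 22 00.
K' ⊕ ipad = 1d 14 36; K' ⊕ opad = 77 7e 5c.
m1: inner = H(1d 14 36 6a 07 a2) = 7a; tag = H(77 7e 5c 7a) = cb
m2: inner = H(1d 14 36 66 78 65) = aa; tag = H(77 7e 5c aa) = fb ← matches
m3: inner = H(1d 14 36 64 7a 76) = bb; tag = H(77 7e 5c bb) = 0c

2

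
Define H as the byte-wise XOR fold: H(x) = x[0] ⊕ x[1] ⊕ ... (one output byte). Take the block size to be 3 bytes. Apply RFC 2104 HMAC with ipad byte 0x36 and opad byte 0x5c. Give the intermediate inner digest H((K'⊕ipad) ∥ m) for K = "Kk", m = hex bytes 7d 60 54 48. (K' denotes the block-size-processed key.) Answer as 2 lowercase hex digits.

Key "Kk" = 4b 6b is 2 bytes ≤ B = 3; zero-pad to 3 bytes: K' = 4b 6b 00.
K' ⊕ ipad = 7d 5d 36.
Inner input = 7d 5d 36 ∥ 7d 60 54 48.
Inner hash: XOR 7d⊕5d⊕36⊕7d⊕60⊕54⊕48 = 17.

17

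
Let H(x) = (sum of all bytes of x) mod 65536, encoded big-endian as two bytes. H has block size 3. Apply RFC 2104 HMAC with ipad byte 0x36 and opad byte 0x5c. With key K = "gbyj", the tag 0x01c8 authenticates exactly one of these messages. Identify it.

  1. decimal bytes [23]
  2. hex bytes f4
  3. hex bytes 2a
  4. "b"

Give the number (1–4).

1

Key "gbyj" = 67 62 79 6a is 4 bytes > B = 3, so hash it first: H(key) = 01 ac, then zero-pad to 3 bytes: K' = 01 ac 00.
K' ⊕ ipad = 37 9a 36; K' ⊕ opad = 5d f0 5c.
m1: inner = H(37 9a 36 17) = 01 1e; tag = H(5d f0 5c 01 1e) = 01c8 ← matches
m2: inner = H(37 9a 36 f4) = 01 fb; tag = H(5d f0 5c 01 fb) = 02a5
m3: inner = H(37 9a 36 2a) = 01 31; tag = H(5d f0 5c 01 31) = 01db
m4: inner = H(37 9a 36 62) = 01 69; tag = H(5d f0 5c 01 69) = 0213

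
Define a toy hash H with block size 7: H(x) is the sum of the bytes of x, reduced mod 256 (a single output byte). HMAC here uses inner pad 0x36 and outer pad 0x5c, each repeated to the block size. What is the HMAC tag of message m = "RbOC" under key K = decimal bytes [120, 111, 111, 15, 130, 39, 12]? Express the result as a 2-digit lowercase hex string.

04

Key decimal bytes [120, 111, 111, 15, 130, 39, 12] = 78 6f 6f 0f 82 27 0c is exactly B = 7 bytes: K' = 78 6f 6f 0f 82 27 0c.
K' ⊕ ipad = 4e 59 59 39 b4 11 3a.  K' ⊕ opad = 24 33 33 53 de 7b 50.
Inner input = (K'⊕ipad) ∥ m = 4e 59 59 39 b4 11 3a ∥ 52 62 4f 43.
Inner hash: sum = 78+89+89+57+180+17+58+82+98+79+67 = 894; mod 256 = 126 → 7e.
Outer input = (K'⊕opad) ∥ inner = 24 33 33 53 de 7b 50 ∥ 7e.
Outer hash (tag): sum = 36+51+51+83+222+123+80+126 = 772; mod 256 = 4 → 04.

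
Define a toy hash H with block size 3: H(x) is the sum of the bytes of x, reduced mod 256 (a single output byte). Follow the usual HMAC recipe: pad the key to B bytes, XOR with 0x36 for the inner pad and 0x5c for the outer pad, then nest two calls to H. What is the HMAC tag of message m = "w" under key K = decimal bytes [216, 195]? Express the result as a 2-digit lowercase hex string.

0f

Key decimal bytes [216, 195] = d8 c3 is 2 bytes ≤ B = 3; zero-pad to 3 bytes: K' = d8 c3 00.
K' ⊕ ipad = ee f5 36.  K' ⊕ opad = 84 9f 5c.
Inner input = (K'⊕ipad) ∥ m = ee f5 36 ∥ 77.
Inner hash: sum = 238+245+54+119 = 656; mod 256 = 144 → 90.
Outer input = (K'⊕opad) ∥ inner = 84 9f 5c ∥ 90.
Outer hash (tag): sum = 132+159+92+144 = 527; mod 256 = 15 → 0f.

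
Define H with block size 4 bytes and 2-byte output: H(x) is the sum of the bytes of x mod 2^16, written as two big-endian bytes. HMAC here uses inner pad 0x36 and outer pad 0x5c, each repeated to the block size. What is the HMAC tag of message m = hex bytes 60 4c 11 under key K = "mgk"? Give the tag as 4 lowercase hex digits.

01fc

Key "mgk" = 6d 67 6b is 3 bytes ≤ B = 4; zero-pad to 4 bytes: K' = 6d 67 6b 00.
K' ⊕ ipad = 5b 51 5d 36.  K' ⊕ opad = 31 3b 37 5c.
Inner input = (K'⊕ipad) ∥ m = 5b 51 5d 36 ∥ 60 4c 11.
Inner hash: sum = 91+81+93+54+96+76+17 = 508 → 01 fc.
Outer input = (K'⊕opad) ∥ inner = 31 3b 37 5c ∥ 01 fc.
Outer hash (tag): sum = 49+59+55+92+1+252 = 508 → 01 fc.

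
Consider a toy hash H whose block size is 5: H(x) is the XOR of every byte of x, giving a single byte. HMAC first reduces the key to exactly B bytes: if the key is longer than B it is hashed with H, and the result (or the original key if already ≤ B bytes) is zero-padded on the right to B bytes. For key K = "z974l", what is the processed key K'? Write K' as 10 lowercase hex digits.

7a3937346c

Key "z974l" = 7a 39 37 34 6c is exactly B = 5 bytes: K' = 7a 39 37 34 6c.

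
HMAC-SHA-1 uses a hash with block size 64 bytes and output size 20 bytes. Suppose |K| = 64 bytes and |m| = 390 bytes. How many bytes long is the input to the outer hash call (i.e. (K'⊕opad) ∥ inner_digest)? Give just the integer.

84

Key is 64 ≤ 64 bytes, zero-padded: |K'| = 64.
Outer input = (K'⊕opad) ∥ H(inner) → 64 + 20 = 84 bytes.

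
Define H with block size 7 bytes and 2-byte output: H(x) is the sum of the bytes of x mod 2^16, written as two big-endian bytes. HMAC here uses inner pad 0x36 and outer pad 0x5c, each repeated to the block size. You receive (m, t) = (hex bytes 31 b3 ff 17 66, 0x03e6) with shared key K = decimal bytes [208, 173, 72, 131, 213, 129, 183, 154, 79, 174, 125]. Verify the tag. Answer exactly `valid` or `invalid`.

Key decimal bytes [208, 173, 72, 131, 213, 129, 183, 154, 79, 174, 125] = d0 ad 48 83 d5 81 b7 9a 4f ae 7d is 11 bytes > B = 7, so hash it first: H(key) = 06 69, then zero-pad to 7 bytes: K' = 06 69 00 00 00 00 00.
K' ⊕ ipad = 30 5f 36 36 36 36 36; K' ⊕ opad = 5a 35 5c 5c 5c 5c 5c.
Inner hash: sum = 48+95+54+54+54+54+54+49+179+255+23+102 = 1021 → 03 fd.
Outer hash (recomputed tag): sum = 90+53+92+92+92+92+92+3+253 = 859 → 03 5b.
Recomputed tag = 035b; claimed = 03e6 → mismatch.

invalid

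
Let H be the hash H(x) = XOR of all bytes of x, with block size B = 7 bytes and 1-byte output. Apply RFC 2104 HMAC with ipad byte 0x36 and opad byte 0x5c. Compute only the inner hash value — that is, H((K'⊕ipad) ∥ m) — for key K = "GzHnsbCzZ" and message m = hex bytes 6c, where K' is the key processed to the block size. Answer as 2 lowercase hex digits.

Key "GzHnsbCzZ" = 47 7a 48 6e 73 62 43 7a 5a is 9 bytes > B = 7, so hash it first: H(key) = 69, then zero-pad to 7 bytes: K' = 69 00 00 00 00 00 00.
K' ⊕ ipad = 5f 36 36 36 36 36 36.
Inner input = 5f 36 36 36 36 36 36 ∥ 6c.
Inner hash: XOR 5f⊕36⊕36⊕36⊕36⊕36⊕36⊕6c = 33.

33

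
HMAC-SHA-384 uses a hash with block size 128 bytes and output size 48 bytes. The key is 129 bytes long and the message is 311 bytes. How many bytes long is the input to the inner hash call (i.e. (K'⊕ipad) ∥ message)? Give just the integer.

439

Key is 129 > 128 bytes, so it is hashed to 48 bytes then zero-padded to 128: |K'| = 128.
Inner input = (K'⊕ipad) ∥ m → 128 + 311 = 439 bytes.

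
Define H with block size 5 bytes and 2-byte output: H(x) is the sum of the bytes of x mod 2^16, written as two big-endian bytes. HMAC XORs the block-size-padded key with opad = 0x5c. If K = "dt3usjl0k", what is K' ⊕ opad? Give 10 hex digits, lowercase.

Key "dt3usjl0k" = 64 74 33 75 73 6a 6c 30 6b is 9 bytes > B = 5, so hash it first: H(key) = 03 64, then zero-pad to 5 bytes: K' = 03 64 00 00 00.
XOR each byte with 0x5c: 03⊕5c=5f, 64⊕5c=38, 00⊕5c=5c, 00⊕5c=5c, 00⊕5c=5c.

5f385c5c5c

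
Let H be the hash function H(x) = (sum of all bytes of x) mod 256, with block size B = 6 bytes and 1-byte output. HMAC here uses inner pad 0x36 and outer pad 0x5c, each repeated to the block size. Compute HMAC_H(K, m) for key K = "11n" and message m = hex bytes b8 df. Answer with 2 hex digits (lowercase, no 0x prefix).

Key "11n" = 31 31 6e is 3 bytes ≤ B = 6; zero-pad to 6 bytes: K' = 31 31 6e 00 00 00.
K' ⊕ ipad = 07 07 58 36 36 36.  K' ⊕ opad = 6d 6d 32 5c 5c 5c.
Inner input = (K'⊕ipad) ∥ m = 07 07 58 36 36 36 ∥ b8 df.
Inner hash: sum = 7+7+88+54+54+54+184+223 = 671; mod 256 = 159 → 9f.
Outer input = (K'⊕opad) ∥ inner = 6d 6d 32 5c 5c 5c ∥ 9f.
Outer hash (tag): sum = 109+109+50+92+92+92+159 = 703; mod 256 = 191 → bf.

bf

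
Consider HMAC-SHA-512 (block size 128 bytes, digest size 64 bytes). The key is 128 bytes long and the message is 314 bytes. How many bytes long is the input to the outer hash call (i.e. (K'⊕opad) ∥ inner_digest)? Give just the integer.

192

Key is 128 ≤ 128 bytes, zero-padded: |K'| = 128.
Outer input = (K'⊕opad) ∥ H(inner) → 128 + 64 = 192 bytes.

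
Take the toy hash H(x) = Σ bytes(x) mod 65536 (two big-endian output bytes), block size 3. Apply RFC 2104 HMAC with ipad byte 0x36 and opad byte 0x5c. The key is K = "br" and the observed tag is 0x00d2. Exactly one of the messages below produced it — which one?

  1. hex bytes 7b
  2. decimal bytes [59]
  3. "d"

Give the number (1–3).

2

Key "br" = 62 72 is 2 bytes ≤ B = 3; zero-pad to 3 bytes: K' = 62 72 00.
K' ⊕ ipad = 54 44 36; K' ⊕ opad = 3e 2e 5c.
m1: inner = H(54 44 36 7b) = 01 49; tag = H(3e 2e 5c 01 49) = 0112
m2: inner = H(54 44 36 3b) = 01 09; tag = H(3e 2e 5c 01 09) = 00d2 ← matches
m3: inner = H(54 44 36 64) = 01 32; tag = H(3e 2e 5c 01 32) = 00fb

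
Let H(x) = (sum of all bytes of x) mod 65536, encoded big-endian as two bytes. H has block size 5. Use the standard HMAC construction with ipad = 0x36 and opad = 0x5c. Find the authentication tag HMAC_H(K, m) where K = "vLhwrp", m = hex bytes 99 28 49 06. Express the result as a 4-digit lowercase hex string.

Key "vLhwrp" = 76 4c 68 77 72 70 is 6 bytes > B = 5, so hash it first: H(key) = 02 83, then zero-pad to 5 bytes: K' = 02 83 00 00 00.
K' ⊕ ipad = 34 b5 36 36 36.  K' ⊕ opad = 5e df 5c 5c 5c.
Inner input = (K'⊕ipad) ∥ m = 34 b5 36 36 36 ∥ 99 28 49 06.
Inner hash: sum = 52+181+54+54+54+153+40+73+6 = 667 → 02 9b.
Outer input = (K'⊕opad) ∥ inner = 5e df 5c 5c 5c ∥ 02 9b.
Outer hash (tag): sum = 94+223+92+92+92+2+155 = 750 → 02 ee.

02ee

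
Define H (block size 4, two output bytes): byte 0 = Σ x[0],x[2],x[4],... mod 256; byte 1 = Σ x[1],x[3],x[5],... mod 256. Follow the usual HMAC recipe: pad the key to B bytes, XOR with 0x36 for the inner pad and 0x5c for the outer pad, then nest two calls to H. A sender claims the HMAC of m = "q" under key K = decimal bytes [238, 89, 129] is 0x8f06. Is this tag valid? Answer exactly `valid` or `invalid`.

valid

Key decimal bytes [238, 89, 129] = ee 59 81 is 3 bytes ≤ B = 4; zero-pad to 4 bytes: K' = ee 59 81 00.
K' ⊕ ipad = d8 6f b7 36; K' ⊕ opad = b2 05 dd 5c.
Inner hash: even-index sum = 512 mod 256 = 0; odd-index sum = 165 mod 256 = 165 → 00 a5.
Outer hash (recomputed tag): even-index sum = 399 mod 256 = 143; odd-index sum = 262 mod 256 = 6 → 8f 06.
Recomputed tag = 8f06; claimed = 8f06 → match.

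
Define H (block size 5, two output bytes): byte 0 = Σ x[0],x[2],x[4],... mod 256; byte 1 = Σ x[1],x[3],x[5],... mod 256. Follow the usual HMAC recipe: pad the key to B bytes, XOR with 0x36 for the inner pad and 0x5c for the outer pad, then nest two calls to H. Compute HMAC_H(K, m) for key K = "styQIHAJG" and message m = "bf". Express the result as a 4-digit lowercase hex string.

Key "styQIHAJG" = 73 74 79 51 49 48 41 4a 47 is 9 bytes > B = 5, so hash it first: H(key) = bd 57, then zero-pad to 5 bytes: K' = bd 57 00 00 00.
K' ⊕ ipad = 8b 61 36 36 36.  K' ⊕ opad = e1 0b 5c 5c 5c.
Inner input = (K'⊕ipad) ∥ m = 8b 61 36 36 36 ∥ 62 66.
Inner hash: even-index sum = 349 mod 256 = 93; odd-index sum = 249 mod 256 = 249 → 5d f9.
Outer input = (K'⊕opad) ∥ inner = e1 0b 5c 5c 5c ∥ 5d f9.
Outer hash (tag): even-index sum = 658 mod 256 = 146; odd-index sum = 196 mod 256 = 196 → 92 c4.

92c4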